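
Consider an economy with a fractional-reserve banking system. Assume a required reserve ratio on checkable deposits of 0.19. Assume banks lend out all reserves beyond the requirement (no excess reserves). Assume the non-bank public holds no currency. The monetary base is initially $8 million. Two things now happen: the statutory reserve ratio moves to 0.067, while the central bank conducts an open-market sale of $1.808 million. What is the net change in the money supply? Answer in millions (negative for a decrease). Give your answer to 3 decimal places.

$50.313 million

Before: m₁ = 1 / (0.19) ≈ 5.26316, MB₁ = 8, so M₁ = 5.26316 × 8 ≈ 42.1053 million.
After: m₂ = 1 / (0.067) ≈ 14.92537, MB₂ = 8 − 1.808 = 6.192, so M₂ = 14.92537 × 6.192 ≈ 92.4179 million.
ΔM = M₂ − M₁ = 92.4179 − 42.1053 = 50.3126 million.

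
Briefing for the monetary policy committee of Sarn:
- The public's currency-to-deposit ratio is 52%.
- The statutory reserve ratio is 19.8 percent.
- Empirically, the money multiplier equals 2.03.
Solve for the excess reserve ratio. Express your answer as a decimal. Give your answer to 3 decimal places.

Using m = 2.03. Since m = (1 + c)/(c + rr + e), the denominator satisfies c + rr + e = (1 + c)/m = (1 + 0.52) / 2.03 ≈ 0.748768.
With c = 0.52 and rr = 0.198, the excess reserve ratio is 0.748768 − 0.52 − 0.198 = 0.030768.

0.031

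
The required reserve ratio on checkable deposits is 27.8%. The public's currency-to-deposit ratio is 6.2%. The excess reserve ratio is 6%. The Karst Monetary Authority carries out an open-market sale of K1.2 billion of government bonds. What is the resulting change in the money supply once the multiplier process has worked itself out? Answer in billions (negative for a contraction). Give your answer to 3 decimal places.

The money multiplier is m = (1 + c) / (rr + e + c) = (1 + 0.062) / (0.278 + 0.06 + 0.062) = 2.65500.
The sale removes 1.2 billion of base, so ΔM = m × ΔMB = 2.65500 × (−1.2) = -3.186 billion.

-3.186 billion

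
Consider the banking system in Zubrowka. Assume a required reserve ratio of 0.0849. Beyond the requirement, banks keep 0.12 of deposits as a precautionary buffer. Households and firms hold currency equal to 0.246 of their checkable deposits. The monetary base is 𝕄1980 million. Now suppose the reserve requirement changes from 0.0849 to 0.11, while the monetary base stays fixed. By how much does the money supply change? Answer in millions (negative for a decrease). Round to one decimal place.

Initially m₁ = (1 + 0.246) / (0.0849 + 0.12 + 0.246) ≈ 2.763362, so M₁ = 2.763362 × 1980 ≈ 5471.4568 million.
After the change m₂ = (1 + 0.246) / (0.11 + 0.12 + 0.246) ≈ 2.617647, so M₂ = 2.617647 × 1980 ≈ 5182.9411 million.
ΔM = M₂ − M₁ = 5182.9411 − 5471.4568 = -288.5157 million.

-288.5 million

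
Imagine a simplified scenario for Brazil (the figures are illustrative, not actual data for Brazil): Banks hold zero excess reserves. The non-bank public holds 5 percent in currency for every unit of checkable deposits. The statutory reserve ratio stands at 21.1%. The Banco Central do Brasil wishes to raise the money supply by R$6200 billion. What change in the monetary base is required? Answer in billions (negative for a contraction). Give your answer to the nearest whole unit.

The money multiplier is m = (1 + c) / (rr + c) = (1 + 0.05) / (0.211 + 0.05) ≈ 4.02299.
ΔMB = ΔM / m = (+6200) / 4.02299 ≈ 1541.1423 billion.

R$1541 billion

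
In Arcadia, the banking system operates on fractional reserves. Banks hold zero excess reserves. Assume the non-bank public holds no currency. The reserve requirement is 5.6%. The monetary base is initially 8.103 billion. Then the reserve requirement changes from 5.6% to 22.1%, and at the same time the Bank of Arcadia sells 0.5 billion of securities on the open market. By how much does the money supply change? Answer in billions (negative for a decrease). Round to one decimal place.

-110.3 billion

Before: m₁ = 1 / (0.056) ≈ 17.8571, MB₁ = 8.103, so M₁ = 17.8571 × 8.103 ≈ 144.6961 billion.
After: m₂ = 1 / (0.221) ≈ 4.5249, MB₂ = 8.103 − 0.5 = 7.603, so M₂ = 4.5249 × 7.603 ≈ 34.4028 billion.
ΔM = M₂ − M₁ = 34.4028 − 144.6961 = -110.2933 billion.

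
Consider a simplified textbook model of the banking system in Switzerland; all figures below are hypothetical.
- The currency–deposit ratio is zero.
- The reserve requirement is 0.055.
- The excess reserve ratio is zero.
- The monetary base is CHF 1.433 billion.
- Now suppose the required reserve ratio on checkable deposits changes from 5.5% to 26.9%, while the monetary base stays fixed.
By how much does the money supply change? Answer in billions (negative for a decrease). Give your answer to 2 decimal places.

-20.73 billion

Initially m₁ = 1 / (0.055) ≈ 18.1818, so M₁ = 18.1818 × 1.433 ≈ 26.0545 billion.
After the change m₂ = 1 / (0.269) ≈ 3.7175, so M₂ = 3.7175 × 1.433 ≈ 5.3272 billion.
ΔM = M₂ − M₁ = 5.3272 − 26.0545 = -20.7273 billion.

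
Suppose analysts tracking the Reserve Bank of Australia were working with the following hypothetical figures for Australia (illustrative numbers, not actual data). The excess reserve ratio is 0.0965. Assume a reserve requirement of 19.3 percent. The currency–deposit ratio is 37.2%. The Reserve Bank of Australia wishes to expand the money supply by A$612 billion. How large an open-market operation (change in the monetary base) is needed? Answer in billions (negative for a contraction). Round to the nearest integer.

The money multiplier is m = (1 + c) / (rr + e + c) = (1 + 0.372) / (0.193 + 0.0965 + 0.372) ≈ 2.0741.
ΔMB = ΔM / m = (+612) / 2.0741 ≈ 295.0677 billion.

A$295 billion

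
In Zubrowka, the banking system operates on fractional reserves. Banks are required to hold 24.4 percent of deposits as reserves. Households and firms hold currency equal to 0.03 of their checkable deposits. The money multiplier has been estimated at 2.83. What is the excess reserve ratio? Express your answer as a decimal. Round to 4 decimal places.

0.0900

Using m = 2.83. Since m = (1 + c)/(c + rr + e), the denominator satisfies c + rr + e = (1 + c)/m = (1 + 0.03) / 2.83 ≈ 0.363958.
With c = 0.03 and rr = 0.244, the excess reserve ratio is 0.363958 − 0.03 − 0.244 = 0.089958.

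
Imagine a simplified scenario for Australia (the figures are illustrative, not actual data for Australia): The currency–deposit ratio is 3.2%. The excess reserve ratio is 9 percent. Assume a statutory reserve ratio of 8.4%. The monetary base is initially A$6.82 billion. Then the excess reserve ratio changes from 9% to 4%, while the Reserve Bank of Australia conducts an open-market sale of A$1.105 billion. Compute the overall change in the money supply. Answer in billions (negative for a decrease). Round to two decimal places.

A$3.64 billion

Before: m₁ = (1 + 0.032) / (0.084 + 0.09 + 0.032) ≈ 5.0097, MB₁ = 6.82, so M₁ = 5.0097 × 6.82 ≈ 34.1662 billion.
After: m₂ = (1 + 0.032) / (0.084 + 0.04 + 0.032) ≈ 6.6154, MB₂ = 6.82 − 1.105 = 5.715, so M₂ = 6.6154 × 5.715 ≈ 37.807 billion.
ΔM = M₂ − M₁ = 37.807 − 34.1662 = 3.6408 billion.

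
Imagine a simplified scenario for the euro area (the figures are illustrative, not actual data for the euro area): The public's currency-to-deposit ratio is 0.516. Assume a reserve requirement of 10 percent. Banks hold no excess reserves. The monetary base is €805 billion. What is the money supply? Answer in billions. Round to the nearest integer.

€1981 billion

The money multiplier is m = (1 + c) / (rr + c) = (1 + 0.516) / (0.1 + 0.516) ≈ 2.4610.
So M = m × MB = 2.4610 × 805 = 1981.105 billion.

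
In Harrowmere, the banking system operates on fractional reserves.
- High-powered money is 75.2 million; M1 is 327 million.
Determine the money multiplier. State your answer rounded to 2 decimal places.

The money multiplier is m = M / MB = 327 / 75.2 ≈ 4.34840.

4.35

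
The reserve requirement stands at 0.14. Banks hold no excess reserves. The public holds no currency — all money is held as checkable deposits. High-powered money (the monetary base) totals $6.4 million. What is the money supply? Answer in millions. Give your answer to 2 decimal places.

With no currency drain or excess reserves, the money multiplier is m = 1/rr = 1/0.14 ≈ 7.1429.
Money supply M = m × MB = 7.1429 × 6.4 ≈ 45.7146 million.

$45.71 million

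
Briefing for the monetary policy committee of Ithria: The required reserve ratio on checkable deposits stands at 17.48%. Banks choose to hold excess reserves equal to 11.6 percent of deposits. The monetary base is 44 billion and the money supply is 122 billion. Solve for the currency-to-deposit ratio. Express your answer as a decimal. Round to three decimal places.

0.109

Using m = M/MB = 122/44 ≈ 2.772727. From m = (1 + c)/(c + rr + e), rearranging gives 1 + c = m·(c + rr + e), so c·(1 − m) = m·(rr + e) − 1.
Hence c = [m·(rr + e) − 1]/(1 − m) = [2.772727 × (0.1748 + 0.116) − 1] / (1 − 2.772727) ≈ 0.109262.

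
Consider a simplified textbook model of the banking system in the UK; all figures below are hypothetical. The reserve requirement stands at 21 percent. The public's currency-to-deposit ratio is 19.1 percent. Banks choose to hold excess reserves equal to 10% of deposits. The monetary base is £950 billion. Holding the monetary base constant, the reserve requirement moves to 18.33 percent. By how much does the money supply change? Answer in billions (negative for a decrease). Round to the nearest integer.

£127 billion

Initially m₁ = (1 + 0.191) / (0.21 + 0.1 + 0.191) ≈ 2.3772, so M₁ = 2.3772 × 950 = 2258.34 billion.
After the change m₂ = (1 + 0.191) / (0.1833 + 0.1 + 0.191) ≈ 2.5111, so M₂ = 2.5111 × 950 = 2385.545 billion.
ΔM = M₂ − M₁ = 2385.545 − 2258.34 = 127.205 billion.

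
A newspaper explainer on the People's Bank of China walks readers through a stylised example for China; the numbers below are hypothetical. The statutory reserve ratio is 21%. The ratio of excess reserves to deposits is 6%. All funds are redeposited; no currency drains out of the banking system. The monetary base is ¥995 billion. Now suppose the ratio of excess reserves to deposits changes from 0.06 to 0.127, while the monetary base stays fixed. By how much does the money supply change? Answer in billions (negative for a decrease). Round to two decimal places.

-732.66 billion

Initially m₁ = 1 / (0.21 + 0.06) ≈ 3.703704, so M₁ = 3.703704 × 995 ≈ 3685.1855 billion.
After the change m₂ = 1 / (0.21 + 0.127) ≈ 2.967359, so M₂ = 2.967359 × 995 ≈ 2952.5222 billion.
ΔM = M₂ − M₁ = 2952.5222 − 3685.1855 = -732.6633 billion.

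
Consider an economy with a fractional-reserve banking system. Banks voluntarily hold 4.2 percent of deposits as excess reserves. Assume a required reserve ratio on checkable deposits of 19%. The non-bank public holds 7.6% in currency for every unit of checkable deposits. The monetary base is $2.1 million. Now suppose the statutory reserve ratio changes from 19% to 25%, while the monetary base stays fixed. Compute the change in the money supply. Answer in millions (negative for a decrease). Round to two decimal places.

-1.20 million

Initially m₁ = (1 + 0.076) / (0.19 + 0.042 + 0.076) ≈ 3.4935, so M₁ = 3.4935 × 2.1 ≈ 7.3364 million.
After the change m₂ = (1 + 0.076) / (0.25 + 0.042 + 0.076) ≈ 2.9239, so M₂ = 2.9239 × 2.1 ≈ 6.1402 million.
ΔM = M₂ − M₁ = 6.1402 − 7.3364 = -1.1962 million.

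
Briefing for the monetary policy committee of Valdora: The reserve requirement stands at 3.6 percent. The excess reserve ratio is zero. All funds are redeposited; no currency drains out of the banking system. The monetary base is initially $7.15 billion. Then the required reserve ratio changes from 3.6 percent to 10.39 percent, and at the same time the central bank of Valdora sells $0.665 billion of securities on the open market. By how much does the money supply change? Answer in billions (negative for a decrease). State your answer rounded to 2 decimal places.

-136.20 billion

Before: m₁ = 1 / (0.036) ≈ 27.7778, MB₁ = 7.15, so M₁ = 27.7778 × 7.15 ≈ 198.6113 billion.
After: m₂ = 1 / (0.1039) ≈ 9.6246, MB₂ = 7.15 − 0.665 = 6.485, so M₂ = 9.6246 × 6.485 ≈ 62.4155 billion.
ΔM = M₂ − M₁ = 62.4155 − 198.6113 = -136.1958 billion.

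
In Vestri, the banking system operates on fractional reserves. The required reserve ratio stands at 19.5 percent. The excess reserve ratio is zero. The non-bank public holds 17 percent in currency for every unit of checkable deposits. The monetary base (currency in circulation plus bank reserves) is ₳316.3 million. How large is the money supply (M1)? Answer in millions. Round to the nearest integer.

₳1014 million

The money multiplier is m = (1 + c) / (rr + c) = (1 + 0.17) / (0.195 + 0.17) ≈ 3.2055.
So M = m × MB = 3.2055 × 316.3 ≈ 1013.8996 million.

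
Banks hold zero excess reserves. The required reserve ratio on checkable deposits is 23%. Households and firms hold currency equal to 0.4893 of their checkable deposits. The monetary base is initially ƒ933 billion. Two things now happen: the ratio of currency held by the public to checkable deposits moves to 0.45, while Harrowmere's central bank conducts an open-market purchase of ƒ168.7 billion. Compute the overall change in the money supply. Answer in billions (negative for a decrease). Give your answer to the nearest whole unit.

Before: m₁ = (1 + 0.4893) / (0.23 + 0.4893) ≈ 2.07049, MB₁ = 933, so M₁ = 2.07049 × 933 ≈ 1931.7672 billion.
After: m₂ = (1 + 0.45) / (0.23 + 0.45) ≈ 2.13235, MB₂ = 933 + 168.7 = 1101.7, so M₂ = 2.13235 × 1101.7 ≈ 2349.21 billion.
ΔM = M₂ − M₁ = 2349.21 − 1931.7672 = 417.4428 billion.

ƒ417 billion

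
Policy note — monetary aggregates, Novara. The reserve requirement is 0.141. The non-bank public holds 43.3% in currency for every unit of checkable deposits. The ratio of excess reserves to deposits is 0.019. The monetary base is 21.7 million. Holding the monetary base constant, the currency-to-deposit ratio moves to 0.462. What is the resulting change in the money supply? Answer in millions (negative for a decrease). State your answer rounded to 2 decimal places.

Initially m₁ = (1 + 0.433) / (0.141 + 0.019 + 0.433) ≈ 2.41653, so M₁ = 2.41653 × 21.7 ≈ 52.4387 million.
After the change m₂ = (1 + 0.462) / (0.141 + 0.019 + 0.462) ≈ 2.35048, so M₂ = 2.35048 × 21.7 ≈ 51.0054 million.
ΔM = M₂ − M₁ = 51.0054 − 52.4387 = -1.4333 million.

-1.43 million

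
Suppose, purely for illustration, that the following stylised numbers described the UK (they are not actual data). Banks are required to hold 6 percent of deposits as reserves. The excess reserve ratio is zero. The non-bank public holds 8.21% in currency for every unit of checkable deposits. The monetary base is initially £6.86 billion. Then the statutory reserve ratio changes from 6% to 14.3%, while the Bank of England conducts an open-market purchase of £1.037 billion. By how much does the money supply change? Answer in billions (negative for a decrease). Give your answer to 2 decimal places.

-14.28 billion

Before: m₁ = (1 + 0.0821) / (0.06 + 0.0821) ≈ 7.6151, MB₁ = 6.86, so M₁ = 7.6151 × 6.86 ≈ 52.2396 billion.
After: m₂ = (1 + 0.0821) / (0.143 + 0.0821) ≈ 4.8072, MB₂ = 6.86 + 1.037 = 7.897, so M₂ = 4.8072 × 7.897 ≈ 37.9625 billion.
ΔM = M₂ − M₁ = 37.9625 − 52.2396 = -14.2771 billion.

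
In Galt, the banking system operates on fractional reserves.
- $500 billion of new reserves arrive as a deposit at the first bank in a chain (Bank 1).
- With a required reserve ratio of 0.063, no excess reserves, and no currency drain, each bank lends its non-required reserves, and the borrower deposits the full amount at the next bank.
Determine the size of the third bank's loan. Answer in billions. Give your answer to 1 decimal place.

Each bank lends a fraction (1 − rr) = 0.9370 of the deposit it receives, so Bank 3 receives 500·0.9370^2 and lends 500·0.9370^3 ≈ 411.3285 billion.

$411.3 billion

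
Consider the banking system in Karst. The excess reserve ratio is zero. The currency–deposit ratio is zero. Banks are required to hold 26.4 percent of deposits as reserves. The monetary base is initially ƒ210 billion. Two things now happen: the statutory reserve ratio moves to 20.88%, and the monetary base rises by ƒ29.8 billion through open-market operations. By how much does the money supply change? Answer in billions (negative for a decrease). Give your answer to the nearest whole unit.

Before: m₁ = 1 / (0.264) ≈ 3.7879, MB₁ = 210, so M₁ = 3.7879 × 210 = 795.459 billion.
After: m₂ = 1 / (0.2088) ≈ 4.7893, MB₂ = 210 + 29.8 = 239.8, so M₂ = 4.7893 × 239.8 ≈ 1148.4741 billion.
ΔM = M₂ − M₁ = 1148.4741 − 795.459 = 353.0151 billion.

ƒ353 billion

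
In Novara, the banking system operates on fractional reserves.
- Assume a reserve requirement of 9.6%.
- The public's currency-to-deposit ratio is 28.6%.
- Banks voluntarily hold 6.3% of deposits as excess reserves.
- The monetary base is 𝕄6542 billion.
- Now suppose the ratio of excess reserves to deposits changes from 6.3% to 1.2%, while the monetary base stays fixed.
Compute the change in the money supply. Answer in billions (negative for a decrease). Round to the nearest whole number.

Initially m₁ = (1 + 0.286) / (0.096 + 0.063 + 0.286) ≈ 2.88989, so M₁ = 2.88989 × 6542 ≈ 18905.6604 billion.
After the change m₂ = (1 + 0.286) / (0.096 + 0.012 + 0.286) ≈ 3.26396, so M₂ = 3.26396 × 6542 ≈ 21352.8263 billion.
ΔM = M₂ − M₁ = 21352.8263 − 18905.6604 = 2447.1659 billion.

𝕄2447 billion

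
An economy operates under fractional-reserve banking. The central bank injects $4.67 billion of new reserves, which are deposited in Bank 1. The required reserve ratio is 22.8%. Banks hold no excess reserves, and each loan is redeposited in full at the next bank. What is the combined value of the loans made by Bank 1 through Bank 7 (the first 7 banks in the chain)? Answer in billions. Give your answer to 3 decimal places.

Bank i lends (1 − rr)^i of the original deposit: Bank 1 lends 4.67·0.7720 ≈ 3.6052, Bank 2 lends 4.67·0.7720² ≈ 2.7832, and so on.
Summing a geometric series: total = 4.67·[0.7720·(1 − 0.7720^7) / (1 − 0.7720)] ≈ 13.2283 billion.

$13.228 billion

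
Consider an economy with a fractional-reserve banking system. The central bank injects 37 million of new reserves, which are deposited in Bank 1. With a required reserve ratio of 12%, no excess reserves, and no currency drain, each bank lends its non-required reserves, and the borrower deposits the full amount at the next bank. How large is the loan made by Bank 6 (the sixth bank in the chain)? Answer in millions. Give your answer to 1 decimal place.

Each bank lends a fraction (1 − rr) = 0.8800 of the deposit it receives, so Bank 6 receives 37·0.8800^5 and lends 37·0.8800^6 ≈ 17.1830 million.

17.2 million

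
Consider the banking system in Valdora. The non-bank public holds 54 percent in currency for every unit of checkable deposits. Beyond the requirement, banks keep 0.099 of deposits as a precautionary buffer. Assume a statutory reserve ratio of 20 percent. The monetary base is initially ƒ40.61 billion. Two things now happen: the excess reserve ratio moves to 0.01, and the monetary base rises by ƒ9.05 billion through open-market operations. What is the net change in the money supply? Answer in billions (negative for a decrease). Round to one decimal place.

Before: m₁ = (1 + 0.54) / (0.2 + 0.099 + 0.54) ≈ 1.8355, MB₁ = 40.61, so M₁ = 1.8355 × 40.61 ≈ 74.5397 billion.
After: m₂ = (1 + 0.54) / (0.2 + 0.01 + 0.54) ≈ 2.0533, MB₂ = 40.61 + 9.05 = 49.66, so M₂ = 2.0533 × 49.66 ≈ 101.9669 billion.
ΔM = M₂ − M₁ = 101.9669 − 74.5397 = 27.4272 billion.

ƒ27.4 billion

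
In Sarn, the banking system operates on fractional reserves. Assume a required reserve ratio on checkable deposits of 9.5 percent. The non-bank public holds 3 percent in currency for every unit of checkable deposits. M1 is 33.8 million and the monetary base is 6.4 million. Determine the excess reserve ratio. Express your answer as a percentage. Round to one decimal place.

7.0%

Using m = M/MB = 33.8/6.4 = 5.281250. Since m = (1 + c)/(c + rr + e), the denominator satisfies c + rr + e = (1 + c)/m = (1 + 0.03) / 5.281250 ≈ 0.195030.
With c = 0.03 and rr = 0.095, the excess reserve ratio is 0.195030 − 0.03 − 0.095 = 0.07003.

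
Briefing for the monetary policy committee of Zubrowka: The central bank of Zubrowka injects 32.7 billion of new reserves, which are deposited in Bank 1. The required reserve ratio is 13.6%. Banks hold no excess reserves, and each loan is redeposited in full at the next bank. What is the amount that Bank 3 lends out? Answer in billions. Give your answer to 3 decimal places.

21.091 billion

Each bank lends a fraction (1 − rr) = 0.8640 of the deposit it receives, so Bank 3 receives 32.7·0.8640^2 and lends 32.7·0.8640^3 ≈ 21.0906 billion.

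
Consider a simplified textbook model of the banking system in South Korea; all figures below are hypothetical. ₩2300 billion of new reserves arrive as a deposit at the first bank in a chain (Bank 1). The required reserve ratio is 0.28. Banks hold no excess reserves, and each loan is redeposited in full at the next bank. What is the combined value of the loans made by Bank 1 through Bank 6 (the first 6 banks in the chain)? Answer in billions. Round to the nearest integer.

Bank i lends (1 − rr)^i of the original deposit: Bank 1 lends 2300·0.7200 = 1656.0000, Bank 2 lends 2300·0.7200² = 1192.3200, and so on.
Summing a geometric series: total = 2300·[0.7200·(1 − 0.7200^6) / (1 − 0.7200)] ≈ 5090.3425 billion.

₩5090 billion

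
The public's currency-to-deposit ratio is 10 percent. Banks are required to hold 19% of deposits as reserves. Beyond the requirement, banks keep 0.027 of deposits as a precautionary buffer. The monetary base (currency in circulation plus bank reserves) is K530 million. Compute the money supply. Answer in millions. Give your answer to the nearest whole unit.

The money multiplier is m = (1 + c) / (rr + e + c) = (1 + 0.1) / (0.19 + 0.027 + 0.1) ≈ 3.47.
So M = m × MB = 3.47 × 530 = 1839.1 million.

K1839 million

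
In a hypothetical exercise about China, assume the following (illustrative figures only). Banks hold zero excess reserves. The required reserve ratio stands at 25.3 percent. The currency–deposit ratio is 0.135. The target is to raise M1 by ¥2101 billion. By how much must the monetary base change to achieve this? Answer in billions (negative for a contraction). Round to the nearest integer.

The money multiplier is m = (1 + c) / (rr + c) = (1 + 0.135) / (0.253 + 0.135) ≈ 2.92526.
ΔMB = ΔM / m = (+2101) / 2.92526 ≈ 718.2268 billion.

¥718 billion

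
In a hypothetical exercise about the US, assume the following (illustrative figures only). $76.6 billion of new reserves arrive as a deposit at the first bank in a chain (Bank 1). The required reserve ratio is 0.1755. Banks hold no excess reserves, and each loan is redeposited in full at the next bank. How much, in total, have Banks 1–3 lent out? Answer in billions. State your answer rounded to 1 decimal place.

Bank i lends (1 − rr)^i of the original deposit: Bank 1 lends 76.6·0.8245 = 63.1567, Bank 2 lends 76.6·0.8245² ≈ 52.0727, and so on.
Summing a geometric series: total = 76.6·[0.8245·(1 − 0.8245^3) / (1 − 0.8245)] ≈ 158.1633 billion.

$158.2 billion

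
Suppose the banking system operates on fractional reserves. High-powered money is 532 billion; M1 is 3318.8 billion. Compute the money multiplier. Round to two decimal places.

The money multiplier is m = M / MB = 3318.8 / 532 ≈ 6.23835.

6.24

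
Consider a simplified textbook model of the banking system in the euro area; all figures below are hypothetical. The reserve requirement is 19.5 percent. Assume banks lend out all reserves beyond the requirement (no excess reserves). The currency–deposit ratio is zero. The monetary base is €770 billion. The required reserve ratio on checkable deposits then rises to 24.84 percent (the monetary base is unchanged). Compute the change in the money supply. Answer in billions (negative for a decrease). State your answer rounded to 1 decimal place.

Initially m₁ = 1 / (0.195) ≈ 5.12821, so M₁ = 5.12821 × 770 = 3948.7217 billion.
After the change m₂ = 1 / (0.2484) ≈ 4.02576, so M₂ = 4.02576 × 770 = 3099.8352 billion.
ΔM = M₂ − M₁ = 3099.8352 − 3948.7217 = -848.8865 billion.

-848.9 billion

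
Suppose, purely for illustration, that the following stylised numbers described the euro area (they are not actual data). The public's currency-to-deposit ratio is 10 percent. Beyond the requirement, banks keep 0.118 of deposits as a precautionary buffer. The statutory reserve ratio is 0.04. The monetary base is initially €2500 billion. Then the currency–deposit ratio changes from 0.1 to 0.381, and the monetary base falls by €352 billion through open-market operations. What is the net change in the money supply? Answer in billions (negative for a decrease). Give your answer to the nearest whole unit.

Before: m₁ = (1 + 0.1) / (0.04 + 0.118 + 0.1) ≈ 4.26357, MB₁ = 2500, so M₁ = 4.26357 × 2500 = 10658.925 billion.
After: m₂ = (1 + 0.381) / (0.04 + 0.118 + 0.381) ≈ 2.56215, MB₂ = 2500 − 352 = 2148, so M₂ = 2.56215 × 2148 = 5503.4982 billion.
ΔM = M₂ − M₁ = 5503.4982 − 10658.925 = -5155.4268 billion.

-5155 billion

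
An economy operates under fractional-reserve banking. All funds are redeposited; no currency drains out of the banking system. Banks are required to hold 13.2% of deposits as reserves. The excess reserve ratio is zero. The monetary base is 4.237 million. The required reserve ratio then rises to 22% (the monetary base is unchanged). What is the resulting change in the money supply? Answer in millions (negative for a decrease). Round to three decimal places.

-12.839 million

Initially m₁ = 1 / (0.132) ≈ 7.57576, so M₁ = 7.57576 × 4.237 ≈ 32.0985 million.
After the change m₂ = 1 / (0.22) ≈ 4.54545, so M₂ = 4.54545 × 4.237 ≈ 19.2591 million.
ΔM = M₂ − M₁ = 19.2591 − 32.0985 = -12.8394 million.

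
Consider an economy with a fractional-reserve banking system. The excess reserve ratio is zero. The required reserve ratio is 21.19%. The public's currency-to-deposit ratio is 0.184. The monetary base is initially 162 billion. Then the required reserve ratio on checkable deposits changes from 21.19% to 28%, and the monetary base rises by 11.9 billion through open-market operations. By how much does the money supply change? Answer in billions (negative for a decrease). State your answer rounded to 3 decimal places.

-40.741 billion

Before: m₁ = (1 + 0.184) / (0.2119 + 0.184) ≈ 2.9906542, MB₁ = 162, so M₁ = 2.9906542 × 162 ≈ 484.486 billion.
After: m₂ = (1 + 0.184) / (0.28 + 0.184) ≈ 2.5517241, MB₂ = 162 + 11.9 = 173.9, so M₂ = 2.5517241 × 173.9 ≈ 443.7448 billion.
ΔM = M₂ − M₁ = 443.7448 − 484.486 = -40.7412 billion.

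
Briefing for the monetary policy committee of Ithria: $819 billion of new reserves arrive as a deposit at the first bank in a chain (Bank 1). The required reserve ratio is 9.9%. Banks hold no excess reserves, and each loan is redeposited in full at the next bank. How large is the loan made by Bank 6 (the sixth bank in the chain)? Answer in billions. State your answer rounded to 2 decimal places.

Each bank lends a fraction (1 − rr) = 0.9010 of the deposit it receives, so Bank 6 receives 819·0.9010^5 and lends 819·0.9010^6 ≈ 438.1599 billion.

$438.16 billion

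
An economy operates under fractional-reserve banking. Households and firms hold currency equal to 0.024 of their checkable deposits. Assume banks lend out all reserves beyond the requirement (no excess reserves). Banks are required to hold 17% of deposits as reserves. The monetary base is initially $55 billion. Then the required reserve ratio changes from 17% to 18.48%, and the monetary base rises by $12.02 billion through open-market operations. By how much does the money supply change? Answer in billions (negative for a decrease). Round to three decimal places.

Before: m₁ = (1 + 0.024) / (0.17 + 0.024) ≈ 5.278351, MB₁ = 55, so M₁ = 5.278351 × 55 ≈ 290.3093 billion.
After: m₂ = (1 + 0.024) / (0.1848 + 0.024) ≈ 4.904215, MB₂ = 55 + 12.02 = 67.02, so M₂ = 4.904215 × 67.02 ≈ 328.6805 billion.
ΔM = M₂ − M₁ = 328.6805 − 290.3093 = 38.3712 billion.

$38.371 billion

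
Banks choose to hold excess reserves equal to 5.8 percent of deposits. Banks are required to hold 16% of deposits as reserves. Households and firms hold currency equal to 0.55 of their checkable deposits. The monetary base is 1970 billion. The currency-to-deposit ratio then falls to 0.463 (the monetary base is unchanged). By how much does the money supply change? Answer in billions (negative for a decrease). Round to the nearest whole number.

Initially m₁ = (1 + 0.55) / (0.16 + 0.058 + 0.55) ≈ 2.01823, so M₁ = 2.01823 × 1970 = 3975.9131 billion.
After the change m₂ = (1 + 0.463) / (0.16 + 0.058 + 0.463) ≈ 2.14831, so M₂ = 2.14831 × 1970 = 4232.1707 billion.
ΔM = M₂ − M₁ = 4232.1707 − 3975.9131 = 256.2576 billion.

256 billion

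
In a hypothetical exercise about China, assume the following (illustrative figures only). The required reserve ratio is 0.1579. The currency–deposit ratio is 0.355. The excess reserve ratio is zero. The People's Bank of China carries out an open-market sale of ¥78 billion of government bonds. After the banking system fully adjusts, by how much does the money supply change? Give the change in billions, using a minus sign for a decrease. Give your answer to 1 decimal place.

The money multiplier is m = (1 + c) / (rr + c) = (1 + 0.355) / (0.1579 + 0.355) ≈ 2.6418.
The sale removes 78 billion of base, so ΔM = m × ΔMB = 2.6418 × (−78) = -206.0604 billion.

-206.1 billion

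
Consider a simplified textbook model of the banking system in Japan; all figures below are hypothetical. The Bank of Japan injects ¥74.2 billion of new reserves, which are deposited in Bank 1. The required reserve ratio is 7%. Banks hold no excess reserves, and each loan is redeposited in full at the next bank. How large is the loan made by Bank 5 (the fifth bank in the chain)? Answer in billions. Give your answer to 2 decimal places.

¥51.62 billion

Each bank lends a fraction (1 − rr) = 0.9300 of the deposit it receives, so Bank 5 receives 74.2·0.9300^4 and lends 74.2·0.9300^5 ≈ 51.6201 billion.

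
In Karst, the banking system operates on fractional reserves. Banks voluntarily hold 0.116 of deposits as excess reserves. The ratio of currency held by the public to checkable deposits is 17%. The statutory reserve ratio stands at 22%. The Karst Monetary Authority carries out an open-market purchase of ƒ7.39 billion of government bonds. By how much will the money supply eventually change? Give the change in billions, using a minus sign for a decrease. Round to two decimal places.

The money multiplier is m = (1 + c) / (rr + e + c) = (1 + 0.17) / (0.22 + 0.116 + 0.17) ≈ 2.3123.
The purchase adds 7.39 billion of base, so ΔM = m × ΔMB = 2.3123 × (+7.39) ≈ 17.0879 billion.

ƒ17.09 billion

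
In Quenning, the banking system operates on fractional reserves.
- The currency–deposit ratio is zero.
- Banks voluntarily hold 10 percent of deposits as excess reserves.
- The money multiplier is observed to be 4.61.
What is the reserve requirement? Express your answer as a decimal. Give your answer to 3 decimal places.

Using m = 4.61. Since m = (1 + c)/(c + rr + e), the denominator satisfies c + rr + e = (1 + c)/m = (1 + 0) / 4.61 ≈ 0.216920.
With c = 0 and e = 0.1, the reserve requirement is 0.216920 − 0 − 0.1 = 0.11692.

0.117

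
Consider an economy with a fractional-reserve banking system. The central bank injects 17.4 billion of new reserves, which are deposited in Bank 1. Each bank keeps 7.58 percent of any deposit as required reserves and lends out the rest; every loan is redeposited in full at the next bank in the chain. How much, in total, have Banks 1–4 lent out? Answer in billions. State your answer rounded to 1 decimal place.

Bank i lends (1 − rr)^i of the original deposit: Bank 1 lends 17.4·0.9242 ≈ 16.0811, Bank 2 lends 17.4·0.9242² ≈ 14.8621, and so on.
Summing a geometric series: total = 17.4·[0.9242·(1 − 0.9242^4) / (1 − 0.9242)] ≈ 57.3732 billion.

57.4 billion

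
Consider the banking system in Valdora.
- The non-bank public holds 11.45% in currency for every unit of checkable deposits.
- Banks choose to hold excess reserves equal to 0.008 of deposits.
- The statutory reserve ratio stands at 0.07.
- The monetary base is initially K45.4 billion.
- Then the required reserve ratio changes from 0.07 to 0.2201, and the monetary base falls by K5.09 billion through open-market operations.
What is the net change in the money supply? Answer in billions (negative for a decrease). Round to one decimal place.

Before: m₁ = (1 + 0.1145) / (0.07 + 0.008 + 0.1145) ≈ 5.7896, MB₁ = 45.4, so M₁ = 5.7896 × 45.4 ≈ 262.8478 billion.
After: m₂ = (1 + 0.1145) / (0.2201 + 0.008 + 0.1145) ≈ 3.2531, MB₂ = 45.4 − 5.09 = 40.31, so M₂ = 3.2531 × 40.31 ≈ 131.1325 billion.
ΔM = M₂ − M₁ = 131.1325 − 262.8478 = -131.7153 billion.

-131.7 billion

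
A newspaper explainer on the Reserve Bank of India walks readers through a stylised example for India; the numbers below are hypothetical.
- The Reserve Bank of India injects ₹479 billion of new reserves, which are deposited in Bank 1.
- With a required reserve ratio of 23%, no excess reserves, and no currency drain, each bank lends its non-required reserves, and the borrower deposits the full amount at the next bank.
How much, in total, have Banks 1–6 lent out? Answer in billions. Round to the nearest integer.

Bank i lends (1 − rr)^i of the original deposit: Bank 1 lends 479·0.7700 = 368.8300, Bank 2 lends 479·0.7700² = 283.9991, and so on.
Summing a geometric series: total = 479·[0.7700·(1 − 0.7700^6) / (1 − 0.7700)] ≈ 1269.3808 billion.

₹1269 billion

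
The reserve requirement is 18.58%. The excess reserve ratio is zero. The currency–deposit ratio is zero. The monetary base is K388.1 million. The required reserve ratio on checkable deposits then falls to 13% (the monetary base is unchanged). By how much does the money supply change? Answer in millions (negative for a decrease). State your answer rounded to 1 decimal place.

Initially m₁ = 1 / (0.1858) ≈ 5.38213, so M₁ = 5.38213 × 388.1 ≈ 2088.8047 million.
After the change m₂ = 1 / (0.13) ≈ 7.69231, so M₂ = 7.69231 × 388.1 ≈ 2985.3855 million.
ΔM = M₂ − M₁ = 2985.3855 − 2088.8047 = 896.5808 million.

K896.6 million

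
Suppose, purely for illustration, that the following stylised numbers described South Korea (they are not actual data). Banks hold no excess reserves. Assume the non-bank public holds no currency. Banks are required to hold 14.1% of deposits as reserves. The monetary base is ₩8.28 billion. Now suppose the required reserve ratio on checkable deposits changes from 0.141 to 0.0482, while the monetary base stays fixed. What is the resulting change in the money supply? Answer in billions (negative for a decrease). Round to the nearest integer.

₩113 billion

Initially m₁ = 1 / (0.141) ≈ 7.0922, so M₁ = 7.0922 × 8.28 ≈ 58.7234 billion.
After the change m₂ = 1 / (0.0482) ≈ 20.7469, so M₂ = 20.7469 × 8.28 ≈ 171.7843 billion.
ΔM = M₂ − M₁ = 171.7843 − 58.7234 = 113.0609 billion.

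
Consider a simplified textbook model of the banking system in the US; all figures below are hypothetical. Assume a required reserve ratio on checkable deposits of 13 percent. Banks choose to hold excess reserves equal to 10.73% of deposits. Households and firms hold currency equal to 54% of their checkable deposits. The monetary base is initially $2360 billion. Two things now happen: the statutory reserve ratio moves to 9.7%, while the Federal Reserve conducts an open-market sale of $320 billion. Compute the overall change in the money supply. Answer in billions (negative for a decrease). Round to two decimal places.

-454.79 billion

Before: m₁ = (1 + 0.54) / (0.13 + 0.1073 + 0.54) ≈ 1.9812170, MB₁ = 2360, so M₁ = 1.9812170 × 2360 ≈ 4675.6721 billion.
After: m₂ = (1 + 0.54) / (0.097 + 0.1073 + 0.54) ≈ 2.0690582, MB₂ = 2360 − 320 = 2040, so M₂ = 2.0690582 × 2040 ≈ 4220.8787 billion.
ΔM = M₂ − M₁ = 4220.8787 − 4675.6721 = -454.7934 billion.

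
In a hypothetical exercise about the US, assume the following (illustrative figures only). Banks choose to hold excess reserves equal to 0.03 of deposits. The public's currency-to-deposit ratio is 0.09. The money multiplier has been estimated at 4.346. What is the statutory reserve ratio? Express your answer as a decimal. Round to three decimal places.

Using m = 4.346. Since m = (1 + c)/(c + rr + e), the denominator satisfies c + rr + e = (1 + c)/m = (1 + 0.09) / 4.346 ≈ 0.250805.
With c = 0.09 and e = 0.03, the statutory reserve ratio is 0.250805 − 0.09 − 0.03 = 0.130805.

0.131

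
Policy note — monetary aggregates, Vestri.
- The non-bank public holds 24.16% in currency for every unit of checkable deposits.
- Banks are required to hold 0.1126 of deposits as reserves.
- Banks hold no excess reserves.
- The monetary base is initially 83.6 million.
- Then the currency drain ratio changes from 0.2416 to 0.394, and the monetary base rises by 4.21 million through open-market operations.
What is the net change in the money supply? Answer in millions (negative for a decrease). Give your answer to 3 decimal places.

Before: m₁ = (1 + 0.2416) / (0.1126 + 0.2416) ≈ 3.505364, MB₁ = 83.6, so M₁ = 3.505364 × 83.6 ≈ 293.0484 million.
After: m₂ = (1 + 0.394) / (0.1126 + 0.394) ≈ 2.751678, MB₂ = 83.6 + 4.21 = 87.81, so M₂ = 2.751678 × 87.81 ≈ 241.6248 million.
ΔM = M₂ − M₁ = 241.6248 − 293.0484 = -51.4236 million.

-51.424 million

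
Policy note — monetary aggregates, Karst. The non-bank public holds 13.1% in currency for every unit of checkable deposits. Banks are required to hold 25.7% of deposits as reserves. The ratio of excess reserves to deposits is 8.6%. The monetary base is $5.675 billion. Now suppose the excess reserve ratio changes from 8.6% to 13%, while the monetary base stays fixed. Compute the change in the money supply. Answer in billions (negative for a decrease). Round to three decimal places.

-1.150 billion

Initially m₁ = (1 + 0.131) / (0.257 + 0.086 + 0.131) ≈ 2.38608, so M₁ = 2.38608 × 5.675 ≈ 13.541 billion.
After the change m₂ = (1 + 0.131) / (0.257 + 0.13 + 0.131) ≈ 2.18340, so M₂ = 2.18340 × 5.675 ≈ 12.3908 billion.
ΔM = M₂ − M₁ = 12.3908 − 13.541 = -1.1502 billion.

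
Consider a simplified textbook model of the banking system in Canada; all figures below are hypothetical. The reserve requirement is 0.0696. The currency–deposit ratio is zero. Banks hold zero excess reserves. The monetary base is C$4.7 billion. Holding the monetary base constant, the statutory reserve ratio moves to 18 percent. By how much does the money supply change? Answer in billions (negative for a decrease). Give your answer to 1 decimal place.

Initially m₁ = 1 / (0.0696) ≈ 14.3678, so M₁ = 14.3678 × 4.7 ≈ 67.5287 billion.
After the change m₂ = 1 / (0.18) ≈ 5.5556, so M₂ = 5.5556 × 4.7 ≈ 26.1113 billion.
ΔM = M₂ − M₁ = 26.1113 − 67.5287 = -41.4174 billion.

-41.4 billion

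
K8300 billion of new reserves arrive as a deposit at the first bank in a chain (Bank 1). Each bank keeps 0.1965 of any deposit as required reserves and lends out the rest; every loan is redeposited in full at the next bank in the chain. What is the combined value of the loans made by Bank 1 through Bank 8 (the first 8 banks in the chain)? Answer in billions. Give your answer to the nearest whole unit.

K28043 billion

Bank i lends (1 − rr)^i of the original deposit: Bank 1 lends 8300·0.8035 = 6669.0500, Bank 2 lends 8300·0.8035² ≈ 5358.5817, and so on.
Summing a geometric series: total = 8300·[0.8035·(1 − 0.8035^8) / (1 − 0.8035)] ≈ 28042.7650 billion.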